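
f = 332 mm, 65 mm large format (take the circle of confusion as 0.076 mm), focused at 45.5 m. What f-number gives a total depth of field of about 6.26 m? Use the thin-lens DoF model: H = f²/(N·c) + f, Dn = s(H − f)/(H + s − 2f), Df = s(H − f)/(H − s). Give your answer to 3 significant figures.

f/2.20

Write h = H − f = f²/(N·c). The thin-lens limits are Dn = s·h/(h + (s−f)) and Df = s·h/(h − (s−f)), so DoF = Df − Dn = 2·s·(s−f)·h / (h² − (s−f)²).
That is a quadratic in h: DoF·h² − 2·s·(s−f)·h − DoF·(s−f)² = 0 ⇒ h = (s−f)·(s + √(s² + DoF²)) / DoF = 45168 × (45500 + √(45500² + 6260²)) / 6260 = 45168 × (45500 + 45928.6) / 6260 ≈ 659688 mm.
Then N = f²/(c·h) = 332² / (0.076 × 659688) = 110224 / 50136 ≈ 2.20.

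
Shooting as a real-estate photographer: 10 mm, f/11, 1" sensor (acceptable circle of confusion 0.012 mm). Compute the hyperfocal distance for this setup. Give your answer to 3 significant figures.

0.768 m

Hyperfocal distance H = f²/(N·c) + f = 10²/(11 × 0.012) + 10 = 100/0.132 + 10 ≈ 767.6 mm ≈ 0.768 m.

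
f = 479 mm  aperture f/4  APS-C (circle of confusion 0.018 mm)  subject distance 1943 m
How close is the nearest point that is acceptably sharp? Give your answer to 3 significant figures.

1210 m

Hyperfocal distance H = f²/(N·c) + f = 479²/(4 × 0.018) + 479 = 229441/0.072 + 479 ≈ 3187159.6 mm ≈ 3187 m.
Near limit Dn = s·(H − f)/(H + s − 2f) = 1943000 × (3187159.6 − 479) / (3187159.6 + 1943000 − 2 × 479) = 1943000 × 3186680.6 / 5129201.6 ≈ 1207151 mm ≈ 1210 m.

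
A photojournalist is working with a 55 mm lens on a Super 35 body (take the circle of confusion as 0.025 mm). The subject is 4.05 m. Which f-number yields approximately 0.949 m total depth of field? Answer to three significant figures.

Write h = H − f = f²/(N·c). The thin-lens limits are Dn = s·h/(h + (s−f)) and Df = s·h/(h − (s−f)), so DoF = Df − Dn = 2·s·(s−f)·h / (h² − (s−f)²).
That is a quadratic in h: DoF·h² − 2·s·(s−f)·h − DoF·(s−f)² = 0 ⇒ h = (s−f)·(s + √(s² + DoF²)) / DoF = 3995 × (4050 + √(4050² + 949²)) / 949 = 3995 × (4050 + 4159.70) / 949 ≈ 34560 mm.
Then N = f²/(c·h) = 55² / (0.025 × 34560) = 3025 / 864.01 ≈ 3.50.

f/3.50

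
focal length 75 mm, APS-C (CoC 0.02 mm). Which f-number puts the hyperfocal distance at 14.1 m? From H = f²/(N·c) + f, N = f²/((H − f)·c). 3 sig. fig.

f/20.1

Rearrange H = f²/(N·c) + f for N: N = f² / ((H − f)·c).
N = 75² / ((14100 − 75) × 0.02) = 5625 / 280.5 ≈ 20.1.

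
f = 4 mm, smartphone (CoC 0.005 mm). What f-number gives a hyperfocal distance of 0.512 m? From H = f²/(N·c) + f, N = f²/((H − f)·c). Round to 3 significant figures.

Rearrange H = f²/(N·c) + f for N: N = f² / ((H − f)·c).
N = 4² / ((512 − 4) × 0.005) = 16 / 2.540 ≈ 6.30.

f/6.30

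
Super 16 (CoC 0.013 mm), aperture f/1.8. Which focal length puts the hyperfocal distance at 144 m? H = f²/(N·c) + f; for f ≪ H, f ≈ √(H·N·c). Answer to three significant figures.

From H = f²/(N·c) + f, with f ≪ H: f ≈ √(H·N·c) = √(144000 × 1.8 × 0.013) = √3369.6 ≈ 58.05 mm.
Exact: f² + N·c·f − N·c·H = 0 ⇒ f = (−N·c + √((N·c)² + 4·N·c·H))/2 = (−0.0234 + √13478)/2 ≈ 58.037 mm ≈ 58.0 mm.

58.0 mm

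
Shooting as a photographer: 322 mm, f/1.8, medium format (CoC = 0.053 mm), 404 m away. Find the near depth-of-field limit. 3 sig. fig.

Hyperfocal distance H = f²/(N·c) + f = 322²/(1.8 × 0.053) + 322 = 103684/0.0954 + 322 ≈ 1087156.4 mm ≈ 1087 m.
Near limit Dn = s·(H − f)/(H + s − 2f) = 404000 × (1087156.4 − 322) / (1087156.4 + 404000 − 2 × 322) = 404000 × 1086834.4 / 1490512.4 ≈ 294584 mm ≈ 295 m.

295 m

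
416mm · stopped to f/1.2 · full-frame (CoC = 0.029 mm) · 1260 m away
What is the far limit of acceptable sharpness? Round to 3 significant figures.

Hyperfocal distance H = f²/(N·c) + f = 416²/(1.2 × 0.029) + 416 = 173056/0.0348 + 416 ≈ 4973289.6 mm ≈ 4973 m.
Far limit Df = s·(H − f)/(H − s) = 1260000 × (4973289.6 − 416) / (4973289.6 − 1260000) = 1260000 × 4972873.6 / 3713289.6 ≈ 1687404 mm ≈ 1690 m.

1690 m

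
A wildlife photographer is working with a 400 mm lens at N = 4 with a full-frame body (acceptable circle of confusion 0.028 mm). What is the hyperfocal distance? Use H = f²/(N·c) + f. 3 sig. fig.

1430 m

Hyperfocal distance H = f²/(N·c) + f = 400²/(4 × 0.028) + 400 = 160000/0.112 + 400 ≈ 1428971.4 mm ≈ 1430 m.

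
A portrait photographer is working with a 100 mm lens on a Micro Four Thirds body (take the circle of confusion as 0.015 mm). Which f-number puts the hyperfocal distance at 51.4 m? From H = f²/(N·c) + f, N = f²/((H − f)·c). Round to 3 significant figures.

f/13

Rearrange H = f²/(N·c) + f for N: N = f² / ((H − f)·c).
N = 100² / ((51400 − 100) × 0.015) = 10000 / 769.5 ≈ 13.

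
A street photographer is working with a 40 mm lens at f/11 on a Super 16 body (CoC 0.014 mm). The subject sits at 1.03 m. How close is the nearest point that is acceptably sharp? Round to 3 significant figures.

Hyperfocal distance H = f²/(N·c) + f = 40²/(11 × 0.014) + 40 = 1600/0.154 + 40 ≈ 10429.6 mm ≈ 10.43 m.
Near limit Dn = s·(H − f)/(H + s − 2f) = 1030 × (10429.6 − 40) / (10429.6 + 1030 − 2 × 40) = 1030 × 10389.6 / 11379.6 ≈ 940.39 mm ≈ 0.940 m.

0.940 m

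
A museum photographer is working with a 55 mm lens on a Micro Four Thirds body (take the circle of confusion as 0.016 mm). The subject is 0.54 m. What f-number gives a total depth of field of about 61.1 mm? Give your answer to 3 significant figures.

Write h = H − f = f²/(N·c). The thin-lens limits are Dn = s·h/(h + (s−f)) and Df = s·h/(h − (s−f)), so DoF = Df − Dn = 2·s·(s−f)·h / (h² − (s−f)²).
That is a quadratic in h: DoF·h² − 2·s·(s−f)·h − DoF·(s−f)² = 0 ⇒ h = (s−f)·(s + √(s² + DoF²)) / DoF = 485 × (540 + √(540² + 61.1²)) / 61.1 = 485 × (540 + 543.446) / 61.1 ≈ 8600.2 mm.
Then N = f²/(c·h) = 55² / (0.016 × 8600.2) = 3025 / 137.60 ≈ 22.

f/22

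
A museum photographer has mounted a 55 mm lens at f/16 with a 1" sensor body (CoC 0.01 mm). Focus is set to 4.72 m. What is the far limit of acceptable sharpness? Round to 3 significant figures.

6.27 m

Hyperfocal distance H = f²/(N·c) + f = 55²/(16 × 0.01) + 55 = 3025/0.16 + 55 ≈ 18961.2 mm ≈ 18.96 m.
Far limit Df = s·(H − f)/(H − s) = 4720 × (18961.2 − 55) / (18961.2 − 4720) = 4720 × 18906.2 / 14241.2 ≈ 6266.1 mm ≈ 6.27 m.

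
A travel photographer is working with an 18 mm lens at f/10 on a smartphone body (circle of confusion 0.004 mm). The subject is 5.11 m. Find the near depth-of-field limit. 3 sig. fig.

3.14 m

Hyperfocal distance H = f²/(N·c) + f = 18²/(10 × 0.004) + 18 = 324/0.04 + 18 ≈ 8118.0 mm ≈ 8.118 m.
Near limit Dn = s·(H − f)/(H + s − 2f) = 5110 × (8118.0 − 18) / (8118.0 + 5110 − 2 × 18) = 5110 × 8100.0 / 13192.0 ≈ 3137.6 mm ≈ 3.14 m.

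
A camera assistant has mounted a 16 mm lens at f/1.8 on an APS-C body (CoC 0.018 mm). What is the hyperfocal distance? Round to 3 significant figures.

7.92 m

Hyperfocal distance H = f²/(N·c) + f = 16²/(1.8 × 0.018) + 16 = 256/0.0324 + 16 ≈ 7917.2 mm ≈ 7.92 m.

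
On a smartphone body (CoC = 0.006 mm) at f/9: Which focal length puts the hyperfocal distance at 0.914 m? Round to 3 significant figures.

From H = f²/(N·c) + f, with f ≪ H: f ≈ √(H·N·c) = √(914 × 9 × 0.006) = √49.356 ≈ 7.025 mm.
Exact: f² + N·c·f − N·c·H = 0 ⇒ f = (−N·c + √((N·c)² + 4·N·c·H))/2 = (−0.054 + √197.43)/2 ≈ 6.9984 mm ≈ 7.00 mm.

7.00 mm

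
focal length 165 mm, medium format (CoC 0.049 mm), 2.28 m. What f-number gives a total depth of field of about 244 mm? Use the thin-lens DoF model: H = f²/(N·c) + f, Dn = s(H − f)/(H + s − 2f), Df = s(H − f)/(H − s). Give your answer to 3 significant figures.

f/14

Write h = H − f = f²/(N·c). The thin-lens limits are Dn = s·h/(h + (s−f)) and Df = s·h/(h − (s−f)), so DoF = Df − Dn = 2·s·(s−f)·h / (h² − (s−f)²).
That is a quadratic in h: DoF·h² − 2·s·(s−f)·h − DoF·(s−f)² = 0 ⇒ h = (s−f)·(s + √(s² + DoF²)) / DoF = 2115 × (2280 + √(2280² + 244²)) / 244 = 2115 × (2280 + 2293.02) / 244 ≈ 39639 mm.
Then N = f²/(c·h) = 165² / (0.049 × 39639) = 27225 / 1942.3 ≈ 14.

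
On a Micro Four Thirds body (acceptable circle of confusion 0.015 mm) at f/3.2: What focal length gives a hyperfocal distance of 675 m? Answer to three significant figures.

180 mm

From H = f²/(N·c) + f, with f ≪ H: f ≈ √(H·N·c) = √(675000 × 3.2 × 0.015) = √32400 ≈ 180.0 mm.
The +f correction barely moves this — solving exactly, f² + N·c·f − N·c·H = 0 ⇒ f = (−N·c + √((N·c)² + 4·N·c·H))/2 = (−0.048 + √129600)/2 ≈ 179.98 mm, so f ≈ 180 mm.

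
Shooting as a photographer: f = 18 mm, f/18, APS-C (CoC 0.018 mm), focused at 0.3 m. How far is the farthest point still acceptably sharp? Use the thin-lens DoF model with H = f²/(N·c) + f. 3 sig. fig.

Hyperfocal distance H = f²/(N·c) + f = 18²/(18 × 0.018) + 18 = 324/0.324 + 18 ≈ 1018.0 mm ≈ 1.018 m.
Far limit Df = s·(H − f)/(H − s) = 300 × (1018.0 − 18) / (1018.0 − 300) = 300 × 1000.0 / 718.0 ≈ 417.83 mm.

418 mm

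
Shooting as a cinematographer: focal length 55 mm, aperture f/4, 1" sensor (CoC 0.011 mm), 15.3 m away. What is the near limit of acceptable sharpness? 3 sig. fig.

Hyperfocal distance H = f²/(N·c) + f = 55²/(4 × 0.011) + 55 = 3025/0.044 + 55 ≈ 68805.0 mm ≈ 68.81 m.
Near limit Dn = s·(H − f)/(H + s − 2f) = 15300 × (68805.0 − 55) / (68805.0 + 15300 − 2 × 55) = 15300 × 68750.0 / 83995.0 ≈ 12523 mm ≈ 12.5 m.

12.5 m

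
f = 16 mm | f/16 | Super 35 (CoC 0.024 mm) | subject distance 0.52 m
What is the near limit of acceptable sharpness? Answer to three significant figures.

Hyperfocal distance H = f²/(N·c) + f = 16²/(16 × 0.024) + 16 = 256/0.384 + 16 ≈ 682.7 mm ≈ 0.683 m.
Near limit Dn = s·(H − f)/(H + s − 2f) = 520 × (682.7 − 16) / (682.7 + 520 − 2 × 16) = 520 × 666.7 / 1170.7 ≈ 296.13 mm.

296 mm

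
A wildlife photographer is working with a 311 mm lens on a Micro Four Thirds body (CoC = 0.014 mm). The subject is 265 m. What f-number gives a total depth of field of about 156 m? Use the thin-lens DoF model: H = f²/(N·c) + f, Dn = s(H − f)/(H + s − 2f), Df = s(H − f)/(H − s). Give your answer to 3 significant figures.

f/7.11

Write h = H − f = f²/(N·c). The thin-lens limits are Dn = s·h/(h + (s−f)) and Df = s·h/(h − (s−f)), so DoF = Df − Dn = 2·s·(s−f)·h / (h² − (s−f)²).
That is a quadratic in h: DoF·h² − 2·s·(s−f)·h − DoF·(s−f)² = 0 ⇒ h = (s−f)·(s + √(s² + DoF²)) / DoF = 264689 × (265000 + √(265000² + 156000²)) / 156000 = 264689 × (265000 + 307508) / 156000 ≈ 971388 mm.
Then N = f²/(c·h) = 311² / (0.014 × 971388) = 96721 / 13599 ≈ 7.11.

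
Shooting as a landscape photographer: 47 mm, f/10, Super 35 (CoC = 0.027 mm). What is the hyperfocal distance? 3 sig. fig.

Hyperfocal distance H = f²/(N·c) + f = 47²/(10 × 0.027) + 47 = 2209/0.27 + 47 ≈ 8228.5 mm ≈ 8.23 m.

8.23 m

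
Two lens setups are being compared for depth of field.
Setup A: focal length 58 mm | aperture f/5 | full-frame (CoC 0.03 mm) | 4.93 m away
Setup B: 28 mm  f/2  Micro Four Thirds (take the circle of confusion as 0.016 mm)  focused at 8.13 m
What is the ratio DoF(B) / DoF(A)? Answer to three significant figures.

2.69

Setup A: H = 58²/(5×0.03) + 58 ≈ 22484.7 mm; DoF = Df − Dn = 6298.2 − 4050.1 ≈ 2248.1 mm.
Setup B: H = 28²/(2×0.016) + 28 ≈ 24528.0 mm; DoF = Df − Dn = 12146.9 − 6109.6 ≈ 6037.3 mm.
Ratio = 6037.3 / 2248.1 ≈ 2.69.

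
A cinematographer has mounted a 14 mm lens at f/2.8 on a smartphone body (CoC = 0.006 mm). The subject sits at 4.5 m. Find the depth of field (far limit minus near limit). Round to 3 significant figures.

4.06 m

Hyperfocal distance H = f²/(N·c) + f = 14²/(2.8 × 0.006) + 14 = 196/0.0168 + 14 ≈ 11680.7 mm ≈ 11.68 m.
Near limit Dn = s·(H − f)/(H + s − 2f) = 4500 × (11680.7 − 14) / (11680.7 + 4500 − 2 × 14) = 4500 × 11666.7 / 16152.7 ≈ 3250.2 mm.
Far limit Df = s·(H − f)/(H − s) = 4500 × (11680.7 − 14) / (11680.7 − 4500) = 4500 × 11666.7 / 7180.7 ≈ 7311.3 mm.
Depth of field = Df − Dn = 7311.3 − 3250.2 ≈ 4061.1 mm ≈ 4.06 m.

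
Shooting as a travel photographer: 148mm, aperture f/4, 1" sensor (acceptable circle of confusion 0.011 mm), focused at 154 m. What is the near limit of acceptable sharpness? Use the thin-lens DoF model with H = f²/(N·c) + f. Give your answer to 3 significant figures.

118 m

Hyperfocal distance H = f²/(N·c) + f = 148²/(4 × 0.011) + 148 = 21904/0.044 + 148 ≈ 497966.2 mm ≈ 498.0 m.
Near limit Dn = s·(H − f)/(H + s − 2f) = 154000 × (497966.2 − 148) / (497966.2 + 154000 − 2 × 148) = 154000 × 497818.2 / 651670.2 ≈ 117642 mm ≈ 118 m.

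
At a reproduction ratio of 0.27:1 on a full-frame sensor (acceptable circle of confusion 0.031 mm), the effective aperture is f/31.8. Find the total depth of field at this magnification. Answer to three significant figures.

27.0 mm

At magnification m, DoF ≈ 2·N_eff·c/m² = 2 × 31.8 × 0.031 / 0.27² = 1.972 / 0.0729 ≈ 27 mm.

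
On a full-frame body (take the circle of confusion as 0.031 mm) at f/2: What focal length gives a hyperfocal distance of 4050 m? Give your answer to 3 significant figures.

501 mm

From H = f²/(N·c) + f, with f ≪ H: f ≈ √(H·N·c) = √(4050000 × 2 × 0.031) = √251100 ≈ 501.1 mm.
The +f correction barely moves this — solving exactly, f² + N·c·f − N·c·H = 0 ⇒ f = (−N·c + √((N·c)² + 4·N·c·H))/2 = (−0.062 + √1004400)/2 ≈ 501.07 mm, so f ≈ 501 mm.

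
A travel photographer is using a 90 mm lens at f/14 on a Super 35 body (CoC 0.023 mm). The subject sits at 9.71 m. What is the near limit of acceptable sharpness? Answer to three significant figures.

7.02 m

Hyperfocal distance H = f²/(N·c) + f = 90²/(14 × 0.023) + 90 = 8100/0.322 + 90 ≈ 25245.3 mm ≈ 25.25 m.
Near limit Dn = s·(H − f)/(H + s − 2f) = 9710 × (25245.3 − 90) / (25245.3 + 9710 − 2 × 90) = 9710 × 25155.3 / 34775.3 ≈ 7023.9 mm ≈ 7.02 m.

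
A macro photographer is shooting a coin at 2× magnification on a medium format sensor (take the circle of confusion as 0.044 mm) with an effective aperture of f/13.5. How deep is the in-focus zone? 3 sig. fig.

At magnification m, DoF ≈ 2·N_eff·c/m² = 2 × 13.5 × 0.044 / 2² = 1.188 / 4 ≈ 0.297 mm.

0.297 mm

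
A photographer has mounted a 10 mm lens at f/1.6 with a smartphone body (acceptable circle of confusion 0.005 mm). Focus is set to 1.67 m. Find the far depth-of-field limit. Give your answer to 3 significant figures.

Hyperfocal distance H = f²/(N·c) + f = 10²/(1.6 × 0.005) + 10 = 100/0.008 + 10 ≈ 12510.0 mm ≈ 12.51 m.
Far limit Df = s·(H − f)/(H − s) = 1670 × (12510.0 − 10) / (12510.0 − 1670) = 1670 × 12500.0 / 10840.0 ≈ 1925.7 mm ≈ 1.93 m.

1.93 m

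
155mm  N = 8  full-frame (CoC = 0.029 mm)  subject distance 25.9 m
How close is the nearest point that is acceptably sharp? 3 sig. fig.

20.7 m

Hyperfocal distance H = f²/(N·c) + f = 155²/(8 × 0.029) + 155 = 24025/0.232 + 155 ≈ 103711.0 mm ≈ 103.7 m.
Near limit Dn = s·(H − f)/(H + s − 2f) = 25900 × (103711.0 − 155) / (103711.0 + 25900 − 2 × 155) = 25900 × 103556.0 / 129301.0 ≈ 20743 mm ≈ 20.7 m.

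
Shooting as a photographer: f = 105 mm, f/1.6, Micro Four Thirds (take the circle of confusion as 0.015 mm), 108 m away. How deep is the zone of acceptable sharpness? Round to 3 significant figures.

Hyperfocal distance H = f²/(N·c) + f = 105²/(1.6 × 0.015) + 105 = 11025/0.024 + 105 ≈ 459480.0 mm ≈ 459.5 m.
Near limit Dn = s·(H − f)/(H + s − 2f) = 108000 × (459480.0 − 105) / (459480.0 + 108000 − 2 × 105) = 108000 × 459375.0 / 567270.0 ≈ 87458 mm.
Far limit Df = s·(H − f)/(H − s) = 108000 × (459480.0 − 105) / (459480.0 − 108000) = 108000 × 459375.0 / 351480.0 ≈ 141153 mm.
Depth of field = Df − Dn = 141153 − 87458 ≈ 53695 mm ≈ 53.7 m.

53.7 m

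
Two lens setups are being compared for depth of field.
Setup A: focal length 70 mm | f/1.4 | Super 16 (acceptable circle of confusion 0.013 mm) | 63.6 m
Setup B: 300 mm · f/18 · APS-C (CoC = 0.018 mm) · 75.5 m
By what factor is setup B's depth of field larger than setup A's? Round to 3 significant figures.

Setup A: H = 70²/(1.4×0.013) + 70 ≈ 269300.8 mm; DoF = Df − Dn = 83243 − 51458 ≈ 31785 mm.
Setup B: H = 300²/(18×0.018) + 300 ≈ 278077.8 mm; DoF = Df − Dn = 103527 − 59415 ≈ 44112 mm.
Ratio = 44112 / 31785 ≈ 1.39.

1.39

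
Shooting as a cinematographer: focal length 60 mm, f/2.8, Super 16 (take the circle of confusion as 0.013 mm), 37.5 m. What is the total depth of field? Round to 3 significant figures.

Hyperfocal distance H = f²/(N·c) + f = 60²/(2.8 × 0.013) + 60 = 3600/0.0364 + 60 ≈ 98961.1 mm ≈ 98.96 m.
Near limit Dn = s·(H − f)/(H + s − 2f) = 37500 × (98961.1 − 60) / (98961.1 + 37500 − 2 × 60) = 37500 × 98901.1 / 136341.1 ≈ 27202 mm.
Far limit Df = s·(H − f)/(H − s) = 37500 × (98961.1 − 60) / (98961.1 − 37500) = 37500 × 98901.1 / 61461.1 ≈ 60344 mm.
Depth of field = Df − Dn = 60344 − 27202 ≈ 33142 mm ≈ 33.1 m.

33.1 m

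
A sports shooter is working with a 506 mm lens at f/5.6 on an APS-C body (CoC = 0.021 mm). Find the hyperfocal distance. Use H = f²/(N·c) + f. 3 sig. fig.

2180 m

Hyperfocal distance H = f²/(N·c) + f = 506²/(5.6 × 0.021) + 506 = 256036/0.1176 + 506 ≈ 2177682.9 mm ≈ 2180 m.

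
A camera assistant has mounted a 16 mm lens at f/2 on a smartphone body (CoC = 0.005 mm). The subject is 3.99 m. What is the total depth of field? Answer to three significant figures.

Hyperfocal distance H = f²/(N·c) + f = 16²/(2 × 0.005) + 16 = 256/0.01 + 16 ≈ 25616.0 mm ≈ 25.62 m.
Near limit Dn = s·(H − f)/(H + s − 2f) = 3990 × (25616.0 − 16) / (25616.0 + 3990 − 2 × 16) = 3990 × 25600.0 / 29574.0 ≈ 3453.8 mm.
Far limit Df = s·(H − f)/(H − s) = 3990 × (25616.0 − 16) / (25616.0 − 3990) = 3990 × 25600.0 / 21626.0 ≈ 4723.2 mm.
Depth of field = Df − Dn = 4723.2 − 3453.8 ≈ 1269.4 mm ≈ 1.27 m.

1.27 m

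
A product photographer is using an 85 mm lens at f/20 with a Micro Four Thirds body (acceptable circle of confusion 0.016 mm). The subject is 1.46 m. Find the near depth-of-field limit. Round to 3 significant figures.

1.38 m

Hyperfocal distance H = f²/(N·c) + f = 85²/(20 × 0.016) + 85 = 7225/0.32 + 85 ≈ 22663.1 mm ≈ 22.66 m.
Near limit Dn = s·(H − f)/(H + s − 2f) = 1460 × (22663.1 − 85) / (22663.1 + 1460 − 2 × 85) = 1460 × 22578.1 / 23953.1 ≈ 1376.2 mm ≈ 1.38 m.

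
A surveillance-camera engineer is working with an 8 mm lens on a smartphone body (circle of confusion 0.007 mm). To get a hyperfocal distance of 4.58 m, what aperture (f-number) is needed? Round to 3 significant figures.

f/2.00

Rearrange H = f²/(N·c) + f for N: N = f² / ((H − f)·c).
N = 8² / ((4580 − 8) × 0.007) = 64 / 32.00 ≈ 2.00.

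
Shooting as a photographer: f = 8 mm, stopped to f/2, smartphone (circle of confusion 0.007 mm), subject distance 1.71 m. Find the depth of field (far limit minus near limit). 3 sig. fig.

Hyperfocal distance H = f²/(N·c) + f = 8²/(2 × 0.007) + 8 = 64/0.014 + 8 ≈ 4579.4 mm ≈ 4.579 m.
Near limit Dn = s·(H − f)/(H + s − 2f) = 1710 × (4579.4 − 8) / (4579.4 + 1710 − 2 × 8) = 1710 × 4571.4 / 6273.4 ≈ 1246.1 mm.
Far limit Df = s·(H − f)/(H − s) = 1710 × (4579.4 − 8) / (4579.4 − 1710) = 1710 × 4571.4 / 2869.4 ≈ 2724.3 mm.
Depth of field = Df − Dn = 2724.3 − 1246.1 ≈ 1478.2 mm ≈ 1.48 m.

1.48 m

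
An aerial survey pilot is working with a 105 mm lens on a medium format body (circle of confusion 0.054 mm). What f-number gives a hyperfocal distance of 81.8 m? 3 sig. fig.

f/2.50

Rearrange H = f²/(N·c) + f for N: N = f² / ((H − f)·c).
N = 105² / ((81800 − 105) × 0.054) = 11025 / 4412 ≈ 2.50.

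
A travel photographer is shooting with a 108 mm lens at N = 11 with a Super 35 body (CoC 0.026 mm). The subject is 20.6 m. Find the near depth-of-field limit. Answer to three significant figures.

Hyperfocal distance H = f²/(N·c) + f = 108²/(11 × 0.026) + 108 = 11664/0.286 + 108 ≈ 40891.2 mm ≈ 40.89 m.
Near limit Dn = s·(H − f)/(H + s − 2f) = 20600 × (40891.2 − 108) / (40891.2 + 20600 − 2 × 108) = 20600 × 40783.2 / 61275.2 ≈ 13711 mm ≈ 13.7 m.

13.7 m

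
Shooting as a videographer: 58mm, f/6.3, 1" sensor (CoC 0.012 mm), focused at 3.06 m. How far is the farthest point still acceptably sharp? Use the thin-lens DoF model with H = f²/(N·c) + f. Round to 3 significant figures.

Hyperfocal distance H = f²/(N·c) + f = 58²/(6.3 × 0.012) + 58 = 3364/0.0756 + 58 ≈ 44555.4 mm ≈ 44.56 m.
Far limit Df = s·(H − f)/(H − s) = 3060 × (44555.4 − 58) / (44555.4 − 3060) = 3060 × 44497.4 / 41495.4 ≈ 3281.4 mm ≈ 3.28 m.

3.28 m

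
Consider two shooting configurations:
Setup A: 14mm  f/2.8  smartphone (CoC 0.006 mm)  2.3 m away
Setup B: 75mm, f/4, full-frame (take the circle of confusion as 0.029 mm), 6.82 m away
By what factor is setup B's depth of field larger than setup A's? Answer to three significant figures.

2.06

Setup A: H = 14²/(2.8×0.006) + 14 ≈ 11680.7 mm; DoF = Df − Dn = 2860.49 − 1923.17 ≈ 937.32 mm.
Setup B: H = 75²/(4×0.029) + 75 ≈ 48566.4 mm; DoF = Df − Dn = 7921.9 − 5987.2 ≈ 1934.7 mm.
Ratio = 1934.7 / 937.32 ≈ 2.06.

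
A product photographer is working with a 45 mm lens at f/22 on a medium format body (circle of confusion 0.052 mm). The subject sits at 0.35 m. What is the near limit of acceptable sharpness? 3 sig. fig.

Hyperfocal distance H = f²/(N·c) + f = 45²/(22 × 0.052) + 45 = 2025/1.144 + 45 ≈ 1815.1 mm ≈ 1.815 m.
Near limit Dn = s·(H − f)/(H + s − 2f) = 350 × (1815.1 − 45) / (1815.1 + 350 − 2 × 45) = 350 × 1770.1 / 2075.1 ≈ 298.56 mm.

299 mm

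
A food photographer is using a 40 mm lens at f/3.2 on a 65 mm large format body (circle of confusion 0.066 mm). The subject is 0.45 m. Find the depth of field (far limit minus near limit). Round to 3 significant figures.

48.9 mm

Hyperfocal distance H = f²/(N·c) + f = 40²/(3.2 × 0.066) + 40 = 1600/0.2112 + 40 ≈ 7615.8 mm ≈ 7.616 m.
Near limit Dn = s·(H − f)/(H + s − 2f) = 450 × (7615.8 − 40) / (7615.8 + 450 − 2 × 40) = 450 × 7575.8 / 7985.8 ≈ 426.896 mm.
Far limit Df = s·(H − f)/(H − s) = 450 × (7615.8 − 40) / (7615.8 − 450) = 450 × 7575.8 / 7165.8 ≈ 475.747 mm.
Depth of field = Df − Dn = 475.747 − 426.896 ≈ 48.851 mm.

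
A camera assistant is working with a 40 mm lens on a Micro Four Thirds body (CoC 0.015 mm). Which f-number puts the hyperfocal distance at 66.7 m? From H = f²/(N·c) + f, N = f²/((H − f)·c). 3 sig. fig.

f/1.60

Rearrange H = f²/(N·c) + f for N: N = f² / ((H − f)·c).
N = 40² / ((66700 − 40) × 0.015) = 1600 / 999.9 ≈ 1.60.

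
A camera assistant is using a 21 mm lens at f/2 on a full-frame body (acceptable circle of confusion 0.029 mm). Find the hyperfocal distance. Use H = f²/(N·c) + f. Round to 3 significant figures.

7.62 m

Hyperfocal distance H = f²/(N·c) + f = 21²/(2 × 0.029) + 21 = 441/0.058 + 21 ≈ 7624.4 mm ≈ 7.62 m.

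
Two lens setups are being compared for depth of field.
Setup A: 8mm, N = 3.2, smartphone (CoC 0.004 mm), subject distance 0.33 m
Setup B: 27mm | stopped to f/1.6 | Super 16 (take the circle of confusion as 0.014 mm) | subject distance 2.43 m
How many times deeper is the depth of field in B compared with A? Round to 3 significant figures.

Setup A: H = 8²/(3.2×0.004) + 8 ≈ 5008.0 mm; DoF = Df − Dn = 352.715 − 310.034 ≈ 42.681 mm.
Setup B: H = 27²/(1.6×0.014) + 27 ≈ 32571.6 mm; DoF = Df − Dn = 2623.73 − 2262.91 ≈ 360.82 mm.
Ratio = 360.82 / 42.681 ≈ 8.45.

8.45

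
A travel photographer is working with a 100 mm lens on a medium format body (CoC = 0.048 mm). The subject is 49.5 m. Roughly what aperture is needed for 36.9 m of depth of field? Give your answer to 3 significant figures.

f/1.40

Write h = H − f = f²/(N·c). The thin-lens limits are Dn = s·h/(h + (s−f)) and Df = s·h/(h − (s−f)), so DoF = Df − Dn = 2·s·(s−f)·h / (h² − (s−f)²).
That is a quadratic in h: DoF·h² − 2·s·(s−f)·h − DoF·(s−f)² = 0 ⇒ h = (s−f)·(s + √(s² + DoF²)) / DoF = 49400 × (49500 + √(49500² + 36900²)) / 36900 = 49400 × (49500 + 61740.3) / 36900 ≈ 148923 mm.
Then N = f²/(c·h) = 100² / (0.048 × 148923) = 10000 / 7148.3 ≈ 1.40.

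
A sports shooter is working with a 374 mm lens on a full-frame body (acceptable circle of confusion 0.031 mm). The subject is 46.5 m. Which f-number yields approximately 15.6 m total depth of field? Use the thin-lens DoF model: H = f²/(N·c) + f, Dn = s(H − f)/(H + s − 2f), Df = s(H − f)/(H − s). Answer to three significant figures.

Write h = H − f = f²/(N·c). The thin-lens limits are Dn = s·h/(h + (s−f)) and Df = s·h/(h − (s−f)), so DoF = Df − Dn = 2·s·(s−f)·h / (h² − (s−f)²).
That is a quadratic in h: DoF·h² − 2·s·(s−f)·h − DoF·(s−f)² = 0 ⇒ h = (s−f)·(s + √(s² + DoF²)) / DoF = 46126 × (46500 + √(46500² + 15600²)) / 15600 = 46126 × (46500 + 49047.0) / 15600 ≈ 282513 mm.
Then N = f²/(c·h) = 374² / (0.031 × 282513) = 139876 / 8757.9 ≈ 16.

f/16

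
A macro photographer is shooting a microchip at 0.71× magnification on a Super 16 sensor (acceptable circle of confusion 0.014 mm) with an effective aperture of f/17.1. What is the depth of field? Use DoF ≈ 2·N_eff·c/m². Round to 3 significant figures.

At magnification m, DoF ≈ 2·N_eff·c/m² = 2 × 17.1 × 0.014 / 0.71² = 0.4788 / 0.5041 ≈ 0.95 mm.

0.950 mm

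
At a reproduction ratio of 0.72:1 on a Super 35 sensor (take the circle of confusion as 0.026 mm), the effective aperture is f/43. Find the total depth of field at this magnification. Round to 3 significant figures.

At magnification m, DoF ≈ 2·N_eff·c/m² = 2 × 43 × 0.026 / 0.72² = 2.236 / 0.5184 ≈ 4.31 mm.

4.31 mm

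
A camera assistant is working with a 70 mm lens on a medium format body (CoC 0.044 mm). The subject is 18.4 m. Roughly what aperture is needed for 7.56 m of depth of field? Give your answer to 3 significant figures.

Write h = H − f = f²/(N·c). The thin-lens limits are Dn = s·h/(h + (s−f)) and Df = s·h/(h − (s−f)), so DoF = Df − Dn = 2·s·(s−f)·h / (h² − (s−f)²).
That is a quadratic in h: DoF·h² − 2·s·(s−f)·h − DoF·(s−f)² = 0 ⇒ h = (s−f)·(s + √(s² + DoF²)) / DoF = 18330 × (18400 + √(18400² + 7560²)) / 7560 = 18330 × (18400 + 19892.6) / 7560 ≈ 92844 mm.
Then N = f²/(c·h) = 70² / (0.044 × 92844) = 4900 / 4085.1 ≈ 1.20.

f/1.20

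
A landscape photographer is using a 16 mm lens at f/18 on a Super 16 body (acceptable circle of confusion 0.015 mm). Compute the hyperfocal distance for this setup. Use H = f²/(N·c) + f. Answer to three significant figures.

Hyperfocal distance H = f²/(N·c) + f = 16²/(18 × 0.015) + 16 = 256/0.27 + 16 ≈ 964.1 mm ≈ 0.964 m.

0.964 m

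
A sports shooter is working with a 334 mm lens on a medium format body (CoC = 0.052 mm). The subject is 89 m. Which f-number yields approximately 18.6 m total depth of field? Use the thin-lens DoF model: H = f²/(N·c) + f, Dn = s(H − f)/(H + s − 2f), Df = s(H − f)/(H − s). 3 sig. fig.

f/2.50

Write h = H − f = f²/(N·c). The thin-lens limits are Dn = s·h/(h + (s−f)) and Df = s·h/(h − (s−f)), so DoF = Df − Dn = 2·s·(s−f)·h / (h² − (s−f)²).
That is a quadratic in h: DoF·h² − 2·s·(s−f)·h − DoF·(s−f)² = 0 ⇒ h = (s−f)·(s + √(s² + DoF²)) / DoF = 88666 × (89000 + √(89000² + 18600²)) / 18600 = 88666 × (89000 + 90922.8) / 18600 ≈ 857690 mm.
Then N = f²/(c·h) = 334² / (0.052 × 857690) = 111556 / 44600 ≈ 2.50.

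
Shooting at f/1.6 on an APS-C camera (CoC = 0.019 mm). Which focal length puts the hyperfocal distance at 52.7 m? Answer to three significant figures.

40.0 mm

From H = f²/(N·c) + f, with f ≪ H: f ≈ √(H·N·c) = √(52700 × 1.6 × 0.019) = √1602.1 ≈ 40.03 mm.
The +f correction barely moves this — solving exactly, f² + N·c·f − N·c·H = 0 ⇒ f = (−N·c + √((N·c)² + 4·N·c·H))/2 = (−0.0304 + √6408.3)/2 ≈ 40.011 mm, so f ≈ 40.0 mm.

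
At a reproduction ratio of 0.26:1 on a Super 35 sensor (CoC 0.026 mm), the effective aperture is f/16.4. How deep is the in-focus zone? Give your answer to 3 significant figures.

At magnification m, DoF ≈ 2·N_eff·c/m² = 2 × 16.4 × 0.026 / 0.26² = 0.8528 / 0.0676 ≈ 12.6 mm.

12.6 mm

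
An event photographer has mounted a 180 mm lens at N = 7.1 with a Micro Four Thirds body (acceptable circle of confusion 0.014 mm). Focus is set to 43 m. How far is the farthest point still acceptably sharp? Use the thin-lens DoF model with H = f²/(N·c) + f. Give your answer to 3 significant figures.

49.5 m

Hyperfocal distance H = f²/(N·c) + f = 180²/(7.1 × 0.014) + 180 = 32400/0.0994 + 180 ≈ 326135.7 mm ≈ 326.1 m.
Far limit Df = s·(H − f)/(H − s) = 43000 × (326135.7 − 180) / (326135.7 − 43000) = 43000 × 325955.7 / 283135.7 ≈ 49503 mm ≈ 49.5 m.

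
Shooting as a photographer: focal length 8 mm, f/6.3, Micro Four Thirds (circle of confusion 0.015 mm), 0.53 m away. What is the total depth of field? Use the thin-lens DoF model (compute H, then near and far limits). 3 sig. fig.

Hyperfocal distance H = f²/(N·c) + f = 8²/(6.3 × 0.015) + 8 = 64/0.0945 + 8 ≈ 685.2 mm ≈ 0.685 m.
Near limit Dn = s·(H − f)/(H + s − 2f) = 530 × (685.2 − 8) / (685.2 + 530 − 2 × 8) = 530 × 677.2 / 1199.2 ≈ 299.3 mm.
Far limit Df = s·(H − f)/(H − s) = 530 × (685.2 − 8) / (685.2 − 530) = 530 × 677.2 / 155.2 ≈ 2312.0 mm.
Depth of field = Df − Dn = 2312.0 − 299.3 ≈ 2012.7 mm ≈ 2.01 m.

2.01 m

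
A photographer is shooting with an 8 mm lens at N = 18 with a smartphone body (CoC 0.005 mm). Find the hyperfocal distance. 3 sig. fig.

Hyperfocal distance H = f²/(N·c) + f = 8²/(18 × 0.005) + 8 = 64/0.09 + 8 ≈ 719.1 mm ≈ 0.719 m.

0.719 m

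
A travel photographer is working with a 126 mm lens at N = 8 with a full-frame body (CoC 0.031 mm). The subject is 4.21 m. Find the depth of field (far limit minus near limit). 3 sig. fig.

Hyperfocal distance H = f²/(N·c) + f = 126²/(8 × 0.031) + 126 = 15876/0.248 + 126 ≈ 64142.1 mm ≈ 64.14 m.
Near limit Dn = s·(H − f)/(H + s − 2f) = 4210 × (64142.1 − 126) / (64142.1 + 4210 − 2 × 126) = 4210 × 64016.1 / 68100.1 ≈ 3957.52 mm.
Far limit Df = s·(H − f)/(H − s) = 4210 × (64142.1 − 126) / (64142.1 − 4210) = 4210 × 64016.1 / 59932.1 ≈ 4496.89 mm.
Depth of field = Df − Dn = 4496.89 − 3957.52 ≈ 539.37 mm ≈ 0.539 m.

0.539 m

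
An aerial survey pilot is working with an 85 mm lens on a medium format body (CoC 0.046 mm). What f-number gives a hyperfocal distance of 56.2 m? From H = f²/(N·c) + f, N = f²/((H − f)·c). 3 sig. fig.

f/2.80

Rearrange H = f²/(N·c) + f for N: N = f² / ((H − f)·c).
N = 85² / ((56200 − 85) × 0.046) = 7225 / 2581 ≈ 2.80.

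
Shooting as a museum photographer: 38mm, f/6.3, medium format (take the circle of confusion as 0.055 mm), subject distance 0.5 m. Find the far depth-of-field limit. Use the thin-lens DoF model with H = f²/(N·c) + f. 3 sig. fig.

Hyperfocal distance H = f²/(N·c) + f = 38²/(6.3 × 0.055) + 38 = 1444/0.3465 + 38 ≈ 4205.4 mm ≈ 4.205 m.
Far limit Df = s·(H − f)/(H − s) = 500 × (4205.4 − 38) / (4205.4 − 500) = 500 × 4167.4 / 3705.4 ≈ 562.34 mm ≈ 0.562 m.

0.562 m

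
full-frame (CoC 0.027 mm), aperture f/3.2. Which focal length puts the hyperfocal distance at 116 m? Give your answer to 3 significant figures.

100 mm

From H = f²/(N·c) + f, with f ≪ H: f ≈ √(H·N·c) = √(116000 × 3.2 × 0.027) = √10022 ≈ 100.1 mm.
The +f correction barely moves this — solving exactly, f² + N·c·f − N·c·H = 0 ⇒ f = (−N·c + √((N·c)² + 4·N·c·H))/2 = (−0.0864 + √40090)/2 ≈ 100.07 mm, so f ≈ 100 mm.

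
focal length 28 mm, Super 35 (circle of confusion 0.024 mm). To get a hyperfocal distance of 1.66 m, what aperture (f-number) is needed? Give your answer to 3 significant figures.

Rearrange H = f²/(N·c) + f for N: N = f² / ((H − f)·c).
N = 28² / ((1660 − 28) × 0.024) = 784 / 39.17 ≈ 20.

f/20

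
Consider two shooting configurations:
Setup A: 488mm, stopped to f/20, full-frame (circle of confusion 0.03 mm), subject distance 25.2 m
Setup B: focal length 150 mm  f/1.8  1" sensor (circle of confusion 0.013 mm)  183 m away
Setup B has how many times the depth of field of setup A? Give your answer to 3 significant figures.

Setup A: H = 488²/(20×0.03) + 488 ≈ 397394.7 mm; DoF = Df − Dn = 26873.2 − 23723.0 ≈ 3150.2 mm.
Setup B: H = 150²/(1.8×0.013) + 150 ≈ 961688.5 mm; DoF = Df − Dn = 225972 − 153760 ≈ 72212 mm.
Ratio = 72212 / 3150.2 ≈ 22.9.

22.9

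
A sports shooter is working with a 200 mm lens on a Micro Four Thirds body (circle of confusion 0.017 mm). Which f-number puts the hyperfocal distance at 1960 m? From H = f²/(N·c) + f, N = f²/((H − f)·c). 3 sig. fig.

f/1.20

Rearrange H = f²/(N·c) + f for N: N = f² / ((H − f)·c).
N = 200² / ((1960000 − 200) × 0.017) = 40000 / 33317 ≈ 1.20.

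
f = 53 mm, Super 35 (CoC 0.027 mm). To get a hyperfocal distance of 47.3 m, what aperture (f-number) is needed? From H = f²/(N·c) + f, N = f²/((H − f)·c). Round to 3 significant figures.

f/2.20

Rearrange H = f²/(N·c) + f for N: N = f² / ((H − f)·c).
N = 53² / ((47300 − 53) × 0.027) = 2809 / 1276 ≈ 2.20.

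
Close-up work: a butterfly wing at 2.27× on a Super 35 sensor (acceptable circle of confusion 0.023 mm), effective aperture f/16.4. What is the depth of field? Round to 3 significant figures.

At magnification m, DoF ≈ 2·N_eff·c/m² = 2 × 16.4 × 0.023 / 2.27² = 0.7544 / 5.153 ≈ 0.146 mm.

0.146 mm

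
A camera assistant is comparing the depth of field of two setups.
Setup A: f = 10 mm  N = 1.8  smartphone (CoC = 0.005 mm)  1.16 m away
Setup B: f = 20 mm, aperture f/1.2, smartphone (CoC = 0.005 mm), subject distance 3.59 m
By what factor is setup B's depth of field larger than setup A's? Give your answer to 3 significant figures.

Setup A: H = 10²/(1.8×0.005) + 10 ≈ 11121.1 mm; DoF = Df − Dn = 1293.92 − 1051.20 ≈ 242.72 mm.
Setup B: H = 20²/(1.2×0.005) + 20 ≈ 66686.7 mm; DoF = Df − Dn = 3793.12 − 3407.53 ≈ 385.59 mm.
Ratio = 385.59 / 242.72 ≈ 1.59.

1.59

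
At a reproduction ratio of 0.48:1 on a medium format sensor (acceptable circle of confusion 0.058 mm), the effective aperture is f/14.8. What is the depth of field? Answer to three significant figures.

7.45 mm

At magnification m, DoF ≈ 2·N_eff·c/m² = 2 × 14.8 × 0.058 / 0.48² = 1.717 / 0.2304 ≈ 7.45 mm.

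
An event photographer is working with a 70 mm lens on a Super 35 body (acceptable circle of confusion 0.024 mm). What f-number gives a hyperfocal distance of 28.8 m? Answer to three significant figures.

f/7.11

Rearrange H = f²/(N·c) + f for N: N = f² / ((H − f)·c).
N = 70² / ((28800 − 70) × 0.024) = 4900 / 689.5 ≈ 7.11.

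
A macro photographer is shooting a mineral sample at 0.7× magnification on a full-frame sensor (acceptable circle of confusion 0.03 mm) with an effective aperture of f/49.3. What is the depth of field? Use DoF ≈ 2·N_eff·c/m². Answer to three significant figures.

6.04 mm

At magnification m, DoF ≈ 2·N_eff·c/m² = 2 × 49.3 × 0.03 / 0.7² = 2.958 / 0.49 ≈ 6.04 mm.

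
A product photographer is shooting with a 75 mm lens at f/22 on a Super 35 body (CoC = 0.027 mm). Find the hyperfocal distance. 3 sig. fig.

Hyperfocal distance H = f²/(N·c) + f = 75²/(22 × 0.027) + 75 = 5625/0.594 + 75 ≈ 9544.7 mm ≈ 9.54 m.

9.54 m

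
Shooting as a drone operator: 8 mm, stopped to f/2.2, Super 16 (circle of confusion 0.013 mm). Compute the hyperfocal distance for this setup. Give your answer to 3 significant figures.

Hyperfocal distance H = f²/(N·c) + f = 8²/(2.2 × 0.013) + 8 = 64/0.0286 + 8 ≈ 2245.8 mm ≈ 2.25 m.

2.25 m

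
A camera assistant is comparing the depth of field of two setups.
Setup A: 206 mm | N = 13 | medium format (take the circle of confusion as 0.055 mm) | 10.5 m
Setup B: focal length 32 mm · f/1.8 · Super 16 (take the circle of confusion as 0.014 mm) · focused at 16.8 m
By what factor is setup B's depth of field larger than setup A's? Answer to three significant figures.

4.45

Setup A: H = 206²/(13×0.055) + 206 ≈ 59557.0 mm; DoF = Df − Dn = 12703.3 − 8948.0 ≈ 3755.3 mm.
Setup B: H = 32²/(1.8×0.014) + 32 ≈ 40666.9 mm; DoF = Df − Dn = 28603 − 11893 ≈ 16710 mm.
Ratio = 16710 / 3755.3 ≈ 4.45.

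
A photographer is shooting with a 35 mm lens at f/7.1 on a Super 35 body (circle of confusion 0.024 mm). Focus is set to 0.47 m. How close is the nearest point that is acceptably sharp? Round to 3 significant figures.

443 mm

Hyperfocal distance H = f²/(N·c) + f = 35²/(7.1 × 0.024) + 35 = 1225/0.1704 + 35 ≈ 7224.0 mm ≈ 7.224 m.
Near limit Dn = s·(H − f)/(H + s − 2f) = 470 × (7224.0 − 35) / (7224.0 + 470 − 2 × 35) = 470 × 7189.0 / 7624.0 ≈ 443.18 mm.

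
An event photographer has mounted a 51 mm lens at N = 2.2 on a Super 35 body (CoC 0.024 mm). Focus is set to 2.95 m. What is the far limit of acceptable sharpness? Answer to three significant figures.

Hyperfocal distance H = f²/(N·c) + f = 51²/(2.2 × 0.024) + 51 = 2601/0.0528 + 51 ≈ 49312.4 mm ≈ 49.31 m.
Far limit Df = s·(H − f)/(H − s) = 2950 × (49312.4 − 51) / (49312.4 − 2950) = 2950 × 49261.4 / 46362.4 ≈ 3134.5 mm ≈ 3.13 m.

3.13 m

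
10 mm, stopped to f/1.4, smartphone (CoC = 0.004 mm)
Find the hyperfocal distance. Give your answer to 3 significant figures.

17.9 m

Hyperfocal distance H = f²/(N·c) + f = 10²/(1.4 × 0.004) + 10 = 100/0.0056 + 10 ≈ 17867.1 mm ≈ 17.9 m.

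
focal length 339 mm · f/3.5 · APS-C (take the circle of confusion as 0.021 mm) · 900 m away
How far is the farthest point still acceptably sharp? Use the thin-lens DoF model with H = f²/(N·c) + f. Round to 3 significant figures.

Hyperfocal distance H = f²/(N·c) + f = 339²/(3.5 × 0.021) + 339 = 114921/0.0735 + 339 ≈ 1563890.0 mm ≈ 1564 m.
Far limit Df = s·(H − f)/(H − s) = 900000 × (1563890.0 − 339) / (1563890.0 − 900000) = 900000 × 1563551.0 / 663890.0 ≈ 2119622 mm ≈ 2120 m.

2120 m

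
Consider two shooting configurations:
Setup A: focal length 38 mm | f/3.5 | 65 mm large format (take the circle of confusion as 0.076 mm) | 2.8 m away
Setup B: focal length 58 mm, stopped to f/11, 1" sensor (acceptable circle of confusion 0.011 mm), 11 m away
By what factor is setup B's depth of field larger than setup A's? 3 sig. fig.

2.67

Setup A: H = 38²/(3.5×0.076) + 38 ≈ 5466.6 mm; DoF = Df − Dn = 5700.2 − 1855.8 ≈ 3844.4 mm.
Setup B: H = 58²/(11×0.011) + 58 ≈ 27859.7 mm; DoF = Df − Dn = 18139 − 7893 ≈ 10246 mm.
Ratio = 10246 / 3844.4 ≈ 2.67.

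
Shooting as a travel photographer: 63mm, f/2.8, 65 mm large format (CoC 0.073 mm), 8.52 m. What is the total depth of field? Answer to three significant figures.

Hyperfocal distance H = f²/(N·c) + f = 63²/(2.8 × 0.073) + 63 = 3969/0.2044 + 63 ≈ 19480.8 mm ≈ 19.48 m.
Near limit Dn = s·(H − f)/(H + s − 2f) = 8520 × (19480.8 − 63) / (19480.8 + 8520 − 2 × 63) = 8520 × 19417.8 / 27874.8 ≈ 5935.1 mm.
Far limit Df = s·(H − f)/(H − s) = 8520 × (19480.8 − 63) / (19480.8 − 8520) = 8520 × 19417.8 / 10960.8 ≈ 15093.8 mm.
Depth of field = Df − Dn = 15093.8 − 5935.1 ≈ 9158.7 mm ≈ 9.16 m.

9.16 m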